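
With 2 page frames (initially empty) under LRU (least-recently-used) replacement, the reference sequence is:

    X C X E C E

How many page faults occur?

X -> miss, frames {X}
C -> miss, frames {X,C}
X -> hit
E -> miss, evict C, frames {X,E}
C -> miss, evict X, frames {E,C}
E -> hit
Page faults: 4.

4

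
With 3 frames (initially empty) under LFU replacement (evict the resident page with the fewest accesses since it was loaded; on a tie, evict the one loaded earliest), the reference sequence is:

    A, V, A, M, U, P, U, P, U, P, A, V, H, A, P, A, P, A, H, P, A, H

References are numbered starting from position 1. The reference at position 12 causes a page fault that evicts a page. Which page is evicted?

A

pos 1: A -> fault, frames {A}
pos 2: V -> fault, frames {A,V}
pos 3: A -> hit
pos 4: M -> fault, frames {A,V,M}
pos 5: U -> fault, evict V, frames {A,M,U}
pos 6: P -> fault, evict M, frames {A,U,P}
pos 7: U -> hit
pos 8: P -> hit
pos 9: U -> hit
pos 10: P -> hit
pos 11: A -> hit
pos 12: V -> fault, evict A, frames {U,P,V}
At position 12, page A is evicted.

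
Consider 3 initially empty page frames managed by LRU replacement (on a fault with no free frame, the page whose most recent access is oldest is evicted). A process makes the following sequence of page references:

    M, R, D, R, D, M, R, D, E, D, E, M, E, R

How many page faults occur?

M -> miss, frames (M)
R -> miss, frames (M R)
D -> miss, frames (M R D)
R -> hit
D -> hit
M -> hit
R -> hit
D -> hit
E -> miss, evict M, frames (R D E)
D -> hit
E -> hit
M -> miss, evict R, frames (D E M)
E -> hit
R -> miss, evict D, frames (M E R)
Page faults: 6.

6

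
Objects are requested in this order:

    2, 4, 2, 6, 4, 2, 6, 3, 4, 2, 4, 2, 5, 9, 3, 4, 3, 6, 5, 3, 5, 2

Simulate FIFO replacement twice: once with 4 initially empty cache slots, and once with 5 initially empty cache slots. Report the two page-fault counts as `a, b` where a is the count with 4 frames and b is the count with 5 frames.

11, 7

4 frames: F F . F . . . F . . . . F F . F . F . F F F → 11 faults.
5 frames: F F . F . . . F . . . . F F . . . . . . . F → 7 faults.
7 < 11: adding a frame reduced faults, as is typical.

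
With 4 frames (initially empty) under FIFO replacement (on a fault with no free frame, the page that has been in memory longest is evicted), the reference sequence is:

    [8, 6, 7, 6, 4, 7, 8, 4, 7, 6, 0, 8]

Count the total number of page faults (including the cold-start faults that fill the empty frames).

6

8 -> miss, frames [8]
6 -> miss, frames [8, 6]
7 -> miss, frames [8, 6, 7]
6 -> hit
4 -> miss, frames [8, 6, 7, 4]
7 -> hit
8 -> hit
4 -> hit
7 -> hit
6 -> hit
0 -> miss, evict 8, frames [6, 7, 4, 0]
8 -> miss, evict 6, frames [7, 4, 0, 8]
Page faults: 6.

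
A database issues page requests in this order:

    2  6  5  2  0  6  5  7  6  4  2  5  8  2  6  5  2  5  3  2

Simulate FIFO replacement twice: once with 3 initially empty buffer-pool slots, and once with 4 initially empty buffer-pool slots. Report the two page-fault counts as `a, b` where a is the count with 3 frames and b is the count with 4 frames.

14, 12

3 frames: F F F . F . . F F F F F F . F . F F F . → 14 faults.
4 frames: F F F . F . . F . F F F F . F . . . F F → 12 faults.
12 < 14: adding a frame reduced faults, as is typical.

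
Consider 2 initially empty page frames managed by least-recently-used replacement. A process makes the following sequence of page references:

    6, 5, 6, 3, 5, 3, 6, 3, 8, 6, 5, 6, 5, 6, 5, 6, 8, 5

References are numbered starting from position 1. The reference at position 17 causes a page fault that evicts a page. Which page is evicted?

5

pos 1: 6 -> miss, frames (6)
pos 2: 5 -> miss, frames (6 5)
pos 3: 6 -> hit
pos 4: 3 -> miss, evict 5, frames (6 3)
pos 5: 5 -> miss, evict 6, frames (3 5)
pos 6: 3 -> hit
pos 7: 6 -> miss, evict 5, frames (3 6)
pos 8: 3 -> hit
pos 9: 8 -> miss, evict 6, frames (3 8)
pos 10: 6 -> miss, evict 3, frames (8 6)
pos 11: 5 -> miss, evict 8, frames (6 5)
pos 12: 6 -> hit
pos 13: 5 -> hit
pos 14: 6 -> hit
pos 15: 5 -> hit
pos 16: 6 -> hit
pos 17: 8 -> miss, evict 5, frames (6 8)
At position 17, page 5 is evicted.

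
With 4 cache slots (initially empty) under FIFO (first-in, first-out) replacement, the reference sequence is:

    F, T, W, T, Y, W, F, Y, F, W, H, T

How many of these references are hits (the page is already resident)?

F: fault, frames [F]
T: fault, frames [F, T]
W: fault, frames [F, T, W]
T: hit
Y: fault, frames [F, T, W, Y]
W: hit
F: hit
Y: hit
F: hit
W: hit
H: fault, evict F, frames [T, W, Y, H]
T: hit
Hits: 7.

7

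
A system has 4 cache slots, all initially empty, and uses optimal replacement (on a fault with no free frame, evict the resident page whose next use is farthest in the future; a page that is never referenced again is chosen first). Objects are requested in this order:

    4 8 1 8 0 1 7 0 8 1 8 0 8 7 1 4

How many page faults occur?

6

4 → miss, frames [4]
8 → miss, frames [4, 8]
1 → miss, frames [4, 8, 1]
8 → hit
0 → miss, frames [4, 8, 1, 0]
1 → hit
7 → miss, evict 4, frames [8, 1, 0, 7]
0 → hit
8 → hit
1 → hit
8 → hit
0 → hit
8 → hit
7 → hit
1 → hit
4 → miss, evict 7, frames [8, 1, 0, 4]
Page faults: 6.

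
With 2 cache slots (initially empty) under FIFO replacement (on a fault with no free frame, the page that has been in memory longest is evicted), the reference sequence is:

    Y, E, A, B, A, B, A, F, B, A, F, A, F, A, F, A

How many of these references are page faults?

6

Y: fault, frames (Y)
E: fault, frames (Y E)
A: fault, evict Y, frames (E A)
B: fault, evict E, frames (A B)
A: hit
B: hit
A: hit
F: fault, evict A, frames (B F)
B: hit
A: fault, evict B, frames (F A)
F: hit
A: hit
F: hit
A: hit
F: hit
A: hit
Page faults: 6.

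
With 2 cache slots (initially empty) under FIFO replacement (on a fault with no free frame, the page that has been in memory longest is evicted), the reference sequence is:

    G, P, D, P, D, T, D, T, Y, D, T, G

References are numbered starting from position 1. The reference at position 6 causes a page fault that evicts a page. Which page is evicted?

pos 1: G -> fault, frames (G)
pos 2: P -> fault, frames (G P)
pos 3: D -> fault, evict G, frames (P D)
pos 4: P -> hit
pos 5: D -> hit
pos 6: T -> fault, evict P, frames (D T)
At position 6, page P is evicted.

P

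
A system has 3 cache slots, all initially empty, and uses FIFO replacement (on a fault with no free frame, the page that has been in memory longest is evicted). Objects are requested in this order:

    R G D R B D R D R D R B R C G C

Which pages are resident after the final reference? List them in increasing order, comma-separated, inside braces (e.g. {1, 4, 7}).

R -> miss, frames [R]
G -> miss, frames [R, G]
D -> miss, frames [R, G, D]
R -> hit
B -> miss, evict R, frames [G, D, B]
D -> hit
R -> miss, evict G, frames [D, B, R]
D -> hit
R -> hit
D -> hit
R -> hit
B -> hit
R -> hit
C -> miss, evict D, frames [B, R, C]
G -> miss, evict B, frames [R, C, G]
C -> hit

{C, G, R}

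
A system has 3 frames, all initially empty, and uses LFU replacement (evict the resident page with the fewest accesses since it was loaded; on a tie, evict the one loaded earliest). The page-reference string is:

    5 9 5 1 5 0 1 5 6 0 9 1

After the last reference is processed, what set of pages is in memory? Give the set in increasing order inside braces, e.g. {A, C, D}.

5 -> miss, frames (5)
9 -> miss, frames (5 9)
5 -> hit
1 -> miss, frames (5 9 1)
5 -> hit
0 -> miss, evict 9, frames (5 1 0)
1 -> hit
5 -> hit
6 -> miss, evict 0, frames (5 1 6)
0 -> miss, evict 6, frames (5 1 0)
9 -> miss, evict 0, frames (5 1 9)
1 -> hit

{1, 5, 9}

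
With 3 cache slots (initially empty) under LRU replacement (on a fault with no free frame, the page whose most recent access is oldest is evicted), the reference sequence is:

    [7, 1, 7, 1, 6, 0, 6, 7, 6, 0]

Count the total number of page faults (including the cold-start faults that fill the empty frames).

7 -> fault, frames [7]
1 -> fault, frames [7, 1]
7 -> hit
1 -> hit
6 -> fault, frames [7, 1, 6]
0 -> fault, evict 7, frames [1, 6, 0]
6 -> hit
7 -> fault, evict 1, frames [0, 6, 7]
6 -> hit
0 -> hit
Page faults: 5.

5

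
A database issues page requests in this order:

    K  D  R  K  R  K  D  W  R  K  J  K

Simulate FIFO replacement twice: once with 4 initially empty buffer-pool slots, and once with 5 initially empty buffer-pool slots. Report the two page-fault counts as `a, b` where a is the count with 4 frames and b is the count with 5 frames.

6, 5

4 frames: F F F . . . . F . . F F → 6 faults.
5 frames: F F F . . . . F . . F . → 5 faults.
5 < 6: adding a frame reduced faults, as is typical.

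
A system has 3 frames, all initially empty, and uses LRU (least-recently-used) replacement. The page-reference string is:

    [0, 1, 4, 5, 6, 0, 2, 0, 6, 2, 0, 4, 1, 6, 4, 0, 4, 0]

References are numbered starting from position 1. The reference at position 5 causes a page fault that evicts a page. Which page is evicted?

1

pos 1: 0 → miss, frames [0]
pos 2: 1 → miss, frames [0, 1]
pos 3: 4 → miss, frames [0, 1, 4]
pos 4: 5 → miss, evict 0, frames [1, 4, 5]
pos 5: 6 → miss, evict 1, frames [4, 5, 6]
At position 5, page 1 is evicted.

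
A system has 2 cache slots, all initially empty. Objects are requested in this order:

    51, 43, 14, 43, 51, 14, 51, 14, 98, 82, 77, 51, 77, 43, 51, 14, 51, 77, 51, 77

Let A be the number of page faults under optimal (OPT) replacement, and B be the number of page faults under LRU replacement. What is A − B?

Under OPT: F F F . F . . . F F F . . F . F . F . . → 10 faults.
Under LRU: F F F . F F . . F F F F . F F F . F . . → 13 faults.
A − B = 10 − 13 = -3.

-3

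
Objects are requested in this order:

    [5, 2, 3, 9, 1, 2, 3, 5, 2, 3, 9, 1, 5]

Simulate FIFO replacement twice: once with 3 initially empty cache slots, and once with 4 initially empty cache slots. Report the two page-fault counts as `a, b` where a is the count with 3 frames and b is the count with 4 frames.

3 frames: F F F F F F F F . . F F . → 10 faults.
4 frames: F F F F F . . F F F F F F → 11 faults.
11 > 10: adding a frame increased faults — Belady's anomaly.

10, 11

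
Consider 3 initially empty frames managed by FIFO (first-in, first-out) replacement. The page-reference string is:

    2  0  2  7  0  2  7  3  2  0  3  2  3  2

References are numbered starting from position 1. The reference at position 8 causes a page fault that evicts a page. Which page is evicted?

2

pos 1: 2: fault, frames [2]
pos 2: 0: fault, frames [2, 0]
pos 3: 2: hit
pos 4: 7: fault, frames [2, 0, 7]
pos 5: 0: hit
pos 6: 2: hit
pos 7: 7: hit
pos 8: 3: fault, evict 2, frames [0, 7, 3]
At position 8, page 2 is evicted.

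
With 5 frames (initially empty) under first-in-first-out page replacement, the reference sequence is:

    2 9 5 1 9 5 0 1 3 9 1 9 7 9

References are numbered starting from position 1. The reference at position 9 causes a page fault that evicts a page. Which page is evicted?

pos 1: 2 → fault, frames (2)
pos 2: 9 → fault, frames (2 9)
pos 3: 5 → fault, frames (2 9 5)
pos 4: 1 → fault, frames (2 9 5 1)
pos 5: 9 → hit
pos 6: 5 → hit
pos 7: 0 → fault, frames (2 9 5 1 0)
pos 8: 1 → hit
pos 9: 3 → fault, evict 2, frames (9 5 1 0 3)
At position 9, page 2 is evicted.

2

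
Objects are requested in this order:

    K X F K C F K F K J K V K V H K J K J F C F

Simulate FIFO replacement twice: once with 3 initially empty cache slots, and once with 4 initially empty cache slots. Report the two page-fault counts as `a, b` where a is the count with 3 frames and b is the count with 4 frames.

12, 10

3 frames: F F F . F . F . . F . F . . F F F . . F F . → 12 faults.
4 frames: F F F . F . . . . F F F . . F . . . . F F . → 10 faults.
10 < 12: adding a frame reduced faults, as is typical.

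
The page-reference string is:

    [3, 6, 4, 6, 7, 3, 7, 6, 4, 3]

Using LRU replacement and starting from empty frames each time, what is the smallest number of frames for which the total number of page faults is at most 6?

4

f=1: 10 faults
f=2: 8 faults
f=3: 7 faults
f=4: 4 faults
Smallest f with faults ≤ 6 is 4.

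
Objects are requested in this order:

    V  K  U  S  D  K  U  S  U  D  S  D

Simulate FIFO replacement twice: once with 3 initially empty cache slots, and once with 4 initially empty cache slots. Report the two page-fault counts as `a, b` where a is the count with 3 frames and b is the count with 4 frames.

3 frames: F F F F F F F F . F . . → 9 faults.
4 frames: F F F F F . . . . . . . → 5 faults.
5 < 9: adding a frame reduced faults, as is typical.

9, 5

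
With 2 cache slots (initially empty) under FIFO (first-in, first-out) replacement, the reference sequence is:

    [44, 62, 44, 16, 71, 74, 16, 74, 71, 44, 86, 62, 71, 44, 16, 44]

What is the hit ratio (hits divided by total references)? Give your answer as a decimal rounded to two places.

44: miss, frames {44}
62: miss, frames {44,62}
44: hit
16: miss, evict 44, frames {62,16}
71: miss, evict 62, frames {16,71}
74: miss, evict 16, frames {71,74}
16: miss, evict 71, frames {74,16}
74: hit
71: miss, evict 74, frames {16,71}
44: miss, evict 16, frames {71,44}
86: miss, evict 71, frames {44,86}
62: miss, evict 44, frames {86,62}
71: miss, evict 86, frames {62,71}
44: miss, evict 62, frames {71,44}
16: miss, evict 71, frames {44,16}
44: hit
Hits: 3 of 16 references → 3/16 = 0.1875.

0.19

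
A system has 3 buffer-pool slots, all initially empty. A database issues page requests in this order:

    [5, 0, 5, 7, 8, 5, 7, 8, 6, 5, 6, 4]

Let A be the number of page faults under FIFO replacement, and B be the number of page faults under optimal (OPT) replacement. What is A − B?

Under FIFO: F F . F F F . . F . . F → 7 faults.
Under OPT: F F . F F . . . F . . F → 6 faults.
A − B = 7 − 6 = 1.

1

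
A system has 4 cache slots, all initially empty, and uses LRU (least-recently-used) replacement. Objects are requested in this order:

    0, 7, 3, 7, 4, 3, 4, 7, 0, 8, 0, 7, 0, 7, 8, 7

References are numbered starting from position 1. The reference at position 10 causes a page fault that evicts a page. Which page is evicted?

3

pos 1: 0: miss, frames [0]
pos 2: 7: miss, frames [0, 7]
pos 3: 3: miss, frames [0, 7, 3]
pos 4: 7: hit
pos 5: 4: miss, frames [0, 3, 7, 4]
pos 6: 3: hit
pos 7: 4: hit
pos 8: 7: hit
pos 9: 0: hit
pos 10: 8: miss, evict 3, frames [4, 7, 0, 8]
At position 10, page 3 is evicted.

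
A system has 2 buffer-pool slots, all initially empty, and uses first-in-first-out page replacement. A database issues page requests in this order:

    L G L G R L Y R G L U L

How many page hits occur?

3

L → fault, frames {L}
G → fault, frames {L,G}
L → hit
G → hit
R → fault, evict L, frames {G,R}
L → fault, evict G, frames {R,L}
Y → fault, evict R, frames {L,Y}
R → fault, evict L, frames {Y,R}
G → fault, evict Y, frames {R,G}
L → fault, evict R, frames {G,L}
U → fault, evict G, frames {L,U}
L → hit
Hits: 3.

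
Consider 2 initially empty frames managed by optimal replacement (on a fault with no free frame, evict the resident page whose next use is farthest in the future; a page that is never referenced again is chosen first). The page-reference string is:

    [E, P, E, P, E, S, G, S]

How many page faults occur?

4

E -> fault, frames {E}
P -> fault, frames {E,P}
E -> hit
P -> hit
E -> hit
S -> fault, evict P, frames {E,S}
G -> fault, evict E, frames {S,G}
S -> hit
Page faults: 4.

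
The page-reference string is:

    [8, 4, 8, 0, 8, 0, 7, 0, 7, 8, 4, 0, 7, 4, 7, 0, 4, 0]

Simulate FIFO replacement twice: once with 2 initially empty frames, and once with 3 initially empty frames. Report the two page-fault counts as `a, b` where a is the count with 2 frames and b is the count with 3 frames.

12, 8

2 frames: F F . F F . F F . F F F F F . F . . → 12 faults.
3 frames: F F . F . . F . . F F F F . . . . . → 8 faults.
8 < 12: adding a frame reduced faults, as is typical.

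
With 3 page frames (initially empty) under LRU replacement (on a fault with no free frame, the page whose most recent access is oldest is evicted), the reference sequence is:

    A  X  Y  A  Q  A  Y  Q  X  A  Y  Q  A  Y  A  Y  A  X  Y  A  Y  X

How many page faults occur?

9

A: miss, frames (A)
X: miss, frames (A X)
Y: miss, frames (A X Y)
A: hit
Q: miss, evict X, frames (Y A Q)
A: hit
Y: hit
Q: hit
X: miss, evict A, frames (Y Q X)
A: miss, evict Y, frames (Q X A)
Y: miss, evict Q, frames (X A Y)
Q: miss, evict X, frames (A Y Q)
A: hit
Y: hit
A: hit
Y: hit
A: hit
X: miss, evict Q, frames (Y A X)
Y: hit
A: hit
Y: hit
X: hit
Page faults: 9.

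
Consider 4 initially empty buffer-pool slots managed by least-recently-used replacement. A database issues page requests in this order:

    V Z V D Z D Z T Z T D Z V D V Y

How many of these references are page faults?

5

V: fault, frames [V]
Z: fault, frames [V, Z]
V: hit
D: fault, frames [Z, V, D]
Z: hit
D: hit
Z: hit
T: fault, frames [V, D, Z, T]
Z: hit
T: hit
D: hit
Z: hit
V: hit
D: hit
V: hit
Y: fault, evict T, frames [Z, D, V, Y]
Page faults: 5.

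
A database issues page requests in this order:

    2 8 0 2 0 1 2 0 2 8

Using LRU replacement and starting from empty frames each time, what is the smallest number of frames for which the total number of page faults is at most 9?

2

f=1: 10 faults
f=2: 8 faults
f=3: 5 faults
f=4: 4 faults
Smallest f with faults ≤ 9 is 2.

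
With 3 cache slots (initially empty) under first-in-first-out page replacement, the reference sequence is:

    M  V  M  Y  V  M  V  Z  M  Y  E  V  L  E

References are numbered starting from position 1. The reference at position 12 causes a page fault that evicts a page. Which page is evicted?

Z

pos 1: M → miss, frames {M}
pos 2: V → miss, frames {M,V}
pos 3: M → hit
pos 4: Y → miss, frames {M,V,Y}
pos 5: V → hit
pos 6: M → hit
pos 7: V → hit
pos 8: Z → miss, evict M, frames {V,Y,Z}
pos 9: M → miss, evict V, frames {Y,Z,M}
pos 10: Y → hit
pos 11: E → miss, evict Y, frames {Z,M,E}
pos 12: V → miss, evict Z, frames {M,E,V}
At position 12, page Z is evicted.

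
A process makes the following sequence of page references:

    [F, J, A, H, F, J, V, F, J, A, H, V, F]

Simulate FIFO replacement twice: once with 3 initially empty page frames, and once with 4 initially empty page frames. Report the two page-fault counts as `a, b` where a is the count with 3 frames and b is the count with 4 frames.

10, 11

3 frames: F F F F F F F . . F F . F → 10 faults.
4 frames: F F F F . . F F F F F F F → 11 faults.
11 > 10: adding a frame increased faults — Belady's anomaly.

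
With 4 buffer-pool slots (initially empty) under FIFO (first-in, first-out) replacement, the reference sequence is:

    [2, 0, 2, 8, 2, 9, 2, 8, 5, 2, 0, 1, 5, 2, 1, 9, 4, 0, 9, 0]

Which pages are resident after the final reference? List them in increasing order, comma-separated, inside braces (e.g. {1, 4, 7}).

{0, 1, 4, 9}

2: fault, frames {2}
0: fault, frames {2,0}
2: hit
8: fault, frames {2,0,8}
2: hit
9: fault, frames {2,0,8,9}
2: hit
8: hit
5: fault, evict 2, frames {0,8,9,5}
2: fault, evict 0, frames {8,9,5,2}
0: fault, evict 8, frames {9,5,2,0}
1: fault, evict 9, frames {5,2,0,1}
5: hit
2: hit
1: hit
9: fault, evict 5, frames {2,0,1,9}
4: fault, evict 2, frames {0,1,9,4}
0: hit
9: hit
0: hit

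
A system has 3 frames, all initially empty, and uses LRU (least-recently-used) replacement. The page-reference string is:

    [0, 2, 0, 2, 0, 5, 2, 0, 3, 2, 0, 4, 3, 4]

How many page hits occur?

8

0 → fault, frames [0]
2 → fault, frames [0, 2]
0 → hit
2 → hit
0 → hit
5 → fault, frames [2, 0, 5]
2 → hit
0 → hit
3 → fault, evict 5, frames [2, 0, 3]
2 → hit
0 → hit
4 → fault, evict 3, frames [2, 0, 4]
3 → fault, evict 2, frames [0, 4, 3]
4 → hit
Hits: 8.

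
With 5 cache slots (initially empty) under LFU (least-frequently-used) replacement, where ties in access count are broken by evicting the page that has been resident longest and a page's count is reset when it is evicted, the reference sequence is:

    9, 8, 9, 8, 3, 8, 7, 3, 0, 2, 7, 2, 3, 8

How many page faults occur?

9 -> miss, frames [9]
8 -> miss, frames [9, 8]
9 -> hit
8 -> hit
3 -> miss, frames [9, 8, 3]
8 -> hit
7 -> miss, frames [9, 8, 3, 7]
3 -> hit
0 -> miss, frames [9, 8, 3, 7, 0]
2 -> miss, evict 7, frames [9, 8, 3, 0, 2]
7 -> miss, evict 0, frames [9, 8, 3, 2, 7]
2 -> hit
3 -> hit
8 -> hit
Page faults: 7.

7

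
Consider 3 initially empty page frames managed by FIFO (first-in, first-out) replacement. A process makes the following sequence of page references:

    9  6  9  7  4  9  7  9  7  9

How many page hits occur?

5

9: fault, frames (9)
6: fault, frames (9 6)
9: hit
7: fault, frames (9 6 7)
4: fault, evict 9, frames (6 7 4)
9: fault, evict 6, frames (7 4 9)
7: hit
9: hit
7: hit
9: hit
Hits: 5.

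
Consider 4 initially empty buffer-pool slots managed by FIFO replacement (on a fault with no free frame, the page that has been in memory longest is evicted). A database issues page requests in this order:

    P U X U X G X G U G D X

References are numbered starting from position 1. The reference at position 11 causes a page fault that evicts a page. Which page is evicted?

P

pos 1: P: fault, frames (P)
pos 2: U: fault, frames (P U)
pos 3: X: fault, frames (P U X)
pos 4: U: hit
pos 5: X: hit
pos 6: G: fault, frames (P U X G)
pos 7: X: hit
pos 8: G: hit
pos 9: U: hit
pos 10: G: hit
pos 11: D: fault, evict P, frames (U X G D)
At position 11, page P is evicted.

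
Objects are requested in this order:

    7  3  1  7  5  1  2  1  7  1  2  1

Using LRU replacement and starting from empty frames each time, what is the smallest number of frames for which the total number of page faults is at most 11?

f=1: 12 faults
f=2: 9 faults
f=3: 6 faults
f=4: 5 faults
f=5: 5 faults
Smallest f with faults ≤ 11 is 2.

2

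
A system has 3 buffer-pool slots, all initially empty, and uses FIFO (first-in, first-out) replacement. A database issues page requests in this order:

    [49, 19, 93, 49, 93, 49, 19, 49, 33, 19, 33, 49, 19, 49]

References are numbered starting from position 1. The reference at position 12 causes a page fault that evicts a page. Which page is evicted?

pos 1: 49 -> fault, frames (49)
pos 2: 19 -> fault, frames (49 19)
pos 3: 93 -> fault, frames (49 19 93)
pos 4: 49 -> hit
pos 5: 93 -> hit
pos 6: 49 -> hit
pos 7: 19 -> hit
pos 8: 49 -> hit
pos 9: 33 -> fault, evict 49, frames (19 93 33)
pos 10: 19 -> hit
pos 11: 33 -> hit
pos 12: 49 -> fault, evict 19, frames (93 33 49)
At position 12, page 19 is evicted.

19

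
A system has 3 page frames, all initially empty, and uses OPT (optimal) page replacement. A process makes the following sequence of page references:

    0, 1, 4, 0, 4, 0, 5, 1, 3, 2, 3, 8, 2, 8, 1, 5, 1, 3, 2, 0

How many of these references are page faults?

10

0: fault, frames {0}
1: fault, frames {0,1}
4: fault, frames {0,1,4}
0: hit
4: hit
0: hit
5: fault, evict 4, frames {0,1,5}
1: hit
3: fault, evict 0, frames {1,5,3}
2: fault, evict 5, frames {1,3,2}
3: hit
8: fault, evict 3, frames {1,2,8}
2: hit
8: hit
1: hit
5: fault, evict 8, frames {1,2,5}
1: hit
3: fault, evict 5, frames {1,2,3}
2: hit
0: fault, evict 3, frames {1,2,0}
Page faults: 10.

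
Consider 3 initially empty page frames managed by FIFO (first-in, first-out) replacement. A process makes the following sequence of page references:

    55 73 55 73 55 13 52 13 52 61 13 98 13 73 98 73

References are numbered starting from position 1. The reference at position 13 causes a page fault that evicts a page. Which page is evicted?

pos 1: 55 → fault, frames (55)
pos 2: 73 → fault, frames (55 73)
pos 3: 55 → hit
pos 4: 73 → hit
pos 5: 55 → hit
pos 6: 13 → fault, frames (55 73 13)
pos 7: 52 → fault, evict 55, frames (73 13 52)
pos 8: 13 → hit
pos 9: 52 → hit
pos 10: 61 → fault, evict 73, frames (13 52 61)
pos 11: 13 → hit
pos 12: 98 → fault, evict 13, frames (52 61 98)
pos 13: 13 → fault, evict 52, frames (61 98 13)
At position 13, page 52 is evicted.

52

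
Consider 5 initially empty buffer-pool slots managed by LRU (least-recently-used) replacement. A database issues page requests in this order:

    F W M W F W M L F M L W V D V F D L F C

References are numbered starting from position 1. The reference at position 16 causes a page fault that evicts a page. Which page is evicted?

pos 1: F → miss, frames (F)
pos 2: W → miss, frames (F W)
pos 3: M → miss, frames (F W M)
pos 4: W → hit
pos 5: F → hit
pos 6: W → hit
pos 7: M → hit
pos 8: L → miss, frames (F W M L)
pos 9: F → hit
pos 10: M → hit
pos 11: L → hit
pos 12: W → hit
pos 13: V → miss, frames (F M L W V)
pos 14: D → miss, evict F, frames (M L W V D)
pos 15: V → hit
pos 16: F → miss, evict M, frames (L W D V F)
At position 16, page M is evicted.

M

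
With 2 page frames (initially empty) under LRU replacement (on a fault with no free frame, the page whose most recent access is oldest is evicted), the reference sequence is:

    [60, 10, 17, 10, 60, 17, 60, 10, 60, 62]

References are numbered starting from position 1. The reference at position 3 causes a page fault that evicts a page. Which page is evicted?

pos 1: 60 → miss, frames [60]
pos 2: 10 → miss, frames [60, 10]
pos 3: 17 → miss, evict 60, frames [10, 17]
At position 3, page 60 is evicted.

60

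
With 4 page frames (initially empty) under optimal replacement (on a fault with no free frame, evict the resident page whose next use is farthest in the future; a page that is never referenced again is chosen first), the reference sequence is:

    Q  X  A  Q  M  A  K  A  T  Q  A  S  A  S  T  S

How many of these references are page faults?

7

Q: fault, frames {Q}
X: fault, frames {Q,X}
A: fault, frames {Q,X,A}
Q: hit
M: fault, frames {Q,X,A,M}
A: hit
K: fault, evict M, frames {Q,X,A,K}
A: hit
T: fault, evict K, frames {Q,X,A,T}
Q: hit
A: hit
S: fault, evict X, frames {Q,A,T,S}
A: hit
S: hit
T: hit
S: hit
Page faults: 7.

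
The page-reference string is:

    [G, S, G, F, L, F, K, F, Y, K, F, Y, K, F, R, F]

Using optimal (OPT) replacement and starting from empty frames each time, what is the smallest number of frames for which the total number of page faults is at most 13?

f=1: 16 faults
f=2: 9 faults
f=3: 7 faults
f=4: 7 faults
f=5: 7 faults
f=6: 7 faults
f=7: 7 faults
Smallest f with faults ≤ 13 is 2.

2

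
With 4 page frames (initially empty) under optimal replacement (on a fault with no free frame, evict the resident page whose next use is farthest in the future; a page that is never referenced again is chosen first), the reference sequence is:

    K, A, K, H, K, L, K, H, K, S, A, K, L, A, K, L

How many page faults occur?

K: miss, frames [K]
A: miss, frames [K, A]
K: hit
H: miss, frames [K, A, H]
K: hit
L: miss, frames [K, A, H, L]
K: hit
H: hit
K: hit
S: miss, evict H, frames [K, A, L, S]
A: hit
K: hit
L: hit
A: hit
K: hit
L: hit
Page faults: 5.

5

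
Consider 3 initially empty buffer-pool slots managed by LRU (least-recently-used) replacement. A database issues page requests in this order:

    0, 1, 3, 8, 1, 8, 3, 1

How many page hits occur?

0: miss, frames [0]
1: miss, frames [0, 1]
3: miss, frames [0, 1, 3]
8: miss, evict 0, frames [1, 3, 8]
1: hit
8: hit
3: hit
1: hit
Hits: 4.

4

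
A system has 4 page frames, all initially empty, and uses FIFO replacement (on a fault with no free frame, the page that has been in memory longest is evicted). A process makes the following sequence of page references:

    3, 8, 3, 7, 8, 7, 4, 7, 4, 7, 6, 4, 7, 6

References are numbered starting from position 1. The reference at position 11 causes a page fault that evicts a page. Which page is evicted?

3

pos 1: 3: miss, frames [3]
pos 2: 8: miss, frames [3, 8]
pos 3: 3: hit
pos 4: 7: miss, frames [3, 8, 7]
pos 5: 8: hit
pos 6: 7: hit
pos 7: 4: miss, frames [3, 8, 7, 4]
pos 8: 7: hit
pos 9: 4: hit
pos 10: 7: hit
pos 11: 6: miss, evict 3, frames [8, 7, 4, 6]
At position 11, page 3 is evicted.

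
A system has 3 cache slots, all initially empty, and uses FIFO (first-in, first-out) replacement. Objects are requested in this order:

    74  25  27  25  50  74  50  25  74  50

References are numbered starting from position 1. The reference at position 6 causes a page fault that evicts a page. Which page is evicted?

25

pos 1: 74 → miss, frames [74]
pos 2: 25 → miss, frames [74, 25]
pos 3: 27 → miss, frames [74, 25, 27]
pos 4: 25 → hit
pos 5: 50 → miss, evict 74, frames [25, 27, 50]
pos 6: 74 → miss, evict 25, frames [27, 50, 74]
At position 6, page 25 is evicted.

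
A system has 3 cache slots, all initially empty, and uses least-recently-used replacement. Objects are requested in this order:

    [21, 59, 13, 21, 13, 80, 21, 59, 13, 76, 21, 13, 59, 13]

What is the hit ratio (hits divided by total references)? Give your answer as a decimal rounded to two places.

21 → fault, frames {21}
59 → fault, frames {21,59}
13 → fault, frames {21,59,13}
21 → hit
13 → hit
80 → fault, evict 59, frames {21,13,80}
21 → hit
59 → fault, evict 13, frames {80,21,59}
13 → fault, evict 80, frames {21,59,13}
76 → fault, evict 21, frames {59,13,76}
21 → fault, evict 59, frames {13,76,21}
13 → hit
59 → fault, evict 76, frames {21,13,59}
13 → hit
Hits: 5 of 14 references → 5/14 = 0.3571.

0.36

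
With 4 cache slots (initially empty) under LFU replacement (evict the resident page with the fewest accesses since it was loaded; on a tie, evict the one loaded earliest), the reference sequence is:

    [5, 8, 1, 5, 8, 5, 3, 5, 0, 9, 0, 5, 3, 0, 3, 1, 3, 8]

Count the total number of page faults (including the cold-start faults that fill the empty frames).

5 → fault, frames [5]
8 → fault, frames [5, 8]
1 → fault, frames [5, 8, 1]
5 → hit
8 → hit
5 → hit
3 → fault, frames [5, 8, 1, 3]
5 → hit
0 → fault, evict 1, frames [5, 8, 3, 0]
9 → fault, evict 3, frames [5, 8, 0, 9]
0 → hit
5 → hit
3 → fault, evict 9, frames [5, 8, 0, 3]
0 → hit
3 → hit
1 → fault, evict 8, frames [5, 0, 3, 1]
3 → hit
8 → fault, evict 1, frames [5, 0, 3, 8]
Page faults: 9.

9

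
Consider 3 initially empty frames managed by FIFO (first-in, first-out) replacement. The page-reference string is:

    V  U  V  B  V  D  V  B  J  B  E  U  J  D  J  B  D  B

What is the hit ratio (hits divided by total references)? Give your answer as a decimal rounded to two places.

V: fault, frames (V)
U: fault, frames (V U)
V: hit
B: fault, frames (V U B)
V: hit
D: fault, evict V, frames (U B D)
V: fault, evict U, frames (B D V)
B: hit
J: fault, evict B, frames (D V J)
B: fault, evict D, frames (V J B)
E: fault, evict V, frames (J B E)
U: fault, evict J, frames (B E U)
J: fault, evict B, frames (E U J)
D: fault, evict E, frames (U J D)
J: hit
B: fault, evict U, frames (J D B)
D: hit
B: hit
Hits: 6 of 18 references → 6/18 = 0.3333.

0.33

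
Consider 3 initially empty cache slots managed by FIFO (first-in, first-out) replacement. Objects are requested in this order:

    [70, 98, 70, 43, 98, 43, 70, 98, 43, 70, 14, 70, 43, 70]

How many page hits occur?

9

70 → miss, frames (70)
98 → miss, frames (70 98)
70 → hit
43 → miss, frames (70 98 43)
98 → hit
43 → hit
70 → hit
98 → hit
43 → hit
70 → hit
14 → miss, evict 70, frames (98 43 14)
70 → miss, evict 98, frames (43 14 70)
43 → hit
70 → hit
Hits: 9.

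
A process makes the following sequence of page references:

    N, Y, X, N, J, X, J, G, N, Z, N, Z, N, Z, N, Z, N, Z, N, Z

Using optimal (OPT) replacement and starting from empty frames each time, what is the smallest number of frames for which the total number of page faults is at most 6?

f=1: 20 faults
f=2: 7 faults
f=3: 6 faults
f=4: 6 faults
f=5: 6 faults
f=6: 6 faults
Smallest f with faults ≤ 6 is 3.

3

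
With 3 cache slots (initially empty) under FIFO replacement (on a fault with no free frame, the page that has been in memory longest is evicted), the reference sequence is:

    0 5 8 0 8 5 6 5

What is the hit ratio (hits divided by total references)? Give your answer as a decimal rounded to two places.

0 → fault, frames [0]
5 → fault, frames [0, 5]
8 → fault, frames [0, 5, 8]
0 → hit
8 → hit
5 → hit
6 → fault, evict 0, frames [5, 8, 6]
5 → hit
Hits: 4 of 8 references → 4/8 = 0.5000.

0.50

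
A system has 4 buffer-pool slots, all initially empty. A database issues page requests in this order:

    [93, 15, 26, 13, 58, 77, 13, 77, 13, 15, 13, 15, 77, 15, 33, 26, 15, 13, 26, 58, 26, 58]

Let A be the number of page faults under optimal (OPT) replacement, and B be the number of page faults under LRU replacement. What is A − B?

-3

Under OPT: F F F F F F . . . . . . . . F . . . . F . . → 8 faults.
Under LRU: F F F F F F . . . F . . . . F F . F . F . . → 11 faults.
A − B = 8 − 11 = -3.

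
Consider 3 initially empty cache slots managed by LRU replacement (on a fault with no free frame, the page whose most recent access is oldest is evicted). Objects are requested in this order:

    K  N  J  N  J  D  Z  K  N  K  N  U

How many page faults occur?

K: miss, frames [K]
N: miss, frames [K, N]
J: miss, frames [K, N, J]
N: hit
J: hit
D: miss, evict K, frames [N, J, D]
Z: miss, evict N, frames [J, D, Z]
K: miss, evict J, frames [D, Z, K]
N: miss, evict D, frames [Z, K, N]
K: hit
N: hit
U: miss, evict Z, frames [K, N, U]
Page faults: 8.

8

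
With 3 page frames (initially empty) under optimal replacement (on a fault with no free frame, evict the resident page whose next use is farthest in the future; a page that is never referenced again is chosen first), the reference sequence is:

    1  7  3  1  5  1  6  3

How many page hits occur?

3

1 → fault, frames {1}
7 → fault, frames {1,7}
3 → fault, frames {1,7,3}
1 → hit
5 → fault, evict 7, frames {1,3,5}
1 → hit
6 → fault, evict 5, frames {1,3,6}
3 → hit
Hits: 3.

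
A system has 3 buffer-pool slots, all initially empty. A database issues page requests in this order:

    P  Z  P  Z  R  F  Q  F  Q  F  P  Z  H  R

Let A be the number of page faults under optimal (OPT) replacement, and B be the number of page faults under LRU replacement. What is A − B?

Under OPT: F F . . F F F . . . . F F F → 8 faults.
Under LRU: F F . . F F F . . . F F F F → 9 faults.
A − B = 8 − 9 = -1.

-1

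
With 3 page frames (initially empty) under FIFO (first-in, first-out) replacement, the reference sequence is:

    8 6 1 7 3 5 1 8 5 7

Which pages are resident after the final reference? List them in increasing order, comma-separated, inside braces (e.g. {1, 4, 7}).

{1, 7, 8}

8 -> miss, frames (8)
6 -> miss, frames (8 6)
1 -> miss, frames (8 6 1)
7 -> miss, evict 8, frames (6 1 7)
3 -> miss, evict 6, frames (1 7 3)
5 -> miss, evict 1, frames (7 3 5)
1 -> miss, evict 7, frames (3 5 1)
8 -> miss, evict 3, frames (5 1 8)
5 -> hit
7 -> miss, evict 5, frames (1 8 7)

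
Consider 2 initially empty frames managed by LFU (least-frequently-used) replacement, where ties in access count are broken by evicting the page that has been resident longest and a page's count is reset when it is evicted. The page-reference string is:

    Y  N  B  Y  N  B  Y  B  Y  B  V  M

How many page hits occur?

3

Y: fault, frames [Y]
N: fault, frames [Y, N]
B: fault, evict Y, frames [N, B]
Y: fault, evict N, frames [B, Y]
N: fault, evict B, frames [Y, N]
B: fault, evict Y, frames [N, B]
Y: fault, evict N, frames [B, Y]
B: hit
Y: hit
B: hit
V: fault, evict Y, frames [B, V]
M: fault, evict V, frames [B, M]
Hits: 3.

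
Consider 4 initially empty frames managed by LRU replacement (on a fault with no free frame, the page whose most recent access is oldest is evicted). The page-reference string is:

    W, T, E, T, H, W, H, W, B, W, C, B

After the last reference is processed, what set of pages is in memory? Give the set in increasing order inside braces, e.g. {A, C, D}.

W -> fault, frames {W}
T -> fault, frames {W,T}
E -> fault, frames {W,T,E}
T -> hit
H -> fault, frames {W,E,T,H}
W -> hit
H -> hit
W -> hit
B -> fault, evict E, frames {T,H,W,B}
W -> hit
C -> fault, evict T, frames {H,B,W,C}
B -> hit

{B, C, H, W}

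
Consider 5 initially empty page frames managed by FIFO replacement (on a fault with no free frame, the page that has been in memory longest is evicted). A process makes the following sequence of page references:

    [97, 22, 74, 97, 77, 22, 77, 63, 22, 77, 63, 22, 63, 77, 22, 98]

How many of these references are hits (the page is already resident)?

97 -> miss, frames {97}
22 -> miss, frames {97,22}
74 -> miss, frames {97,22,74}
97 -> hit
77 -> miss, frames {97,22,74,77}
22 -> hit
77 -> hit
63 -> miss, frames {97,22,74,77,63}
22 -> hit
77 -> hit
63 -> hit
22 -> hit
63 -> hit
77 -> hit
22 -> hit
98 -> miss, evict 97, frames {22,74,77,63,98}
Hits: 10.

10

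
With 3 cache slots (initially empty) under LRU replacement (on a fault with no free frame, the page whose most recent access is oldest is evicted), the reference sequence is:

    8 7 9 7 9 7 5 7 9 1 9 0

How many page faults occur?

8: fault, frames (8)
7: fault, frames (8 7)
9: fault, frames (8 7 9)
7: hit
9: hit
7: hit
5: fault, evict 8, frames (9 7 5)
7: hit
9: hit
1: fault, evict 5, frames (7 9 1)
9: hit
0: fault, evict 7, frames (1 9 0)
Page faults: 6.

6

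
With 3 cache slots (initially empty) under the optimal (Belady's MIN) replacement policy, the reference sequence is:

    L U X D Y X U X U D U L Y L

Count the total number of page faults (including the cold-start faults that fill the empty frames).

7

L: fault, frames [L]
U: fault, frames [L, U]
X: fault, frames [L, U, X]
D: fault, evict L, frames [U, X, D]
Y: fault, evict D, frames [U, X, Y]
X: hit
U: hit
X: hit
U: hit
D: fault, evict X, frames [U, Y, D]
U: hit
L: fault, evict D, frames [U, Y, L]
Y: hit
L: hit
Page faults: 7.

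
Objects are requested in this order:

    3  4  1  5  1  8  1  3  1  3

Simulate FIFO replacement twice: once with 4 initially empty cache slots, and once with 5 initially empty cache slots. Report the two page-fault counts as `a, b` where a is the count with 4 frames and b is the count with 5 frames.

6, 5

4 frames: F F F F . F . F . . → 6 faults.
5 frames: F F F F . F . . . . → 5 faults.
5 < 6: adding a frame reduced faults, as is typical.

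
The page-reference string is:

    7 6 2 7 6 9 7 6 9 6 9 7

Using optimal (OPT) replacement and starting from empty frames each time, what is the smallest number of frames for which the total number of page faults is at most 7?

f=1: 12 faults
f=2: 7 faults
f=3: 4 faults
f=4: 4 faults
Smallest f with faults ≤ 7 is 2.

2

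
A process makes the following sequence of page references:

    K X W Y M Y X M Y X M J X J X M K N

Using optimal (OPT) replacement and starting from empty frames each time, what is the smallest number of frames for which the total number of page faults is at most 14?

2

f=1: 18 faults
f=2: 12 faults
f=3: 8 faults
f=4: 7 faults
f=5: 7 faults
f=6: 7 faults
f=7: 7 faults
Smallest f with faults ≤ 14 is 2.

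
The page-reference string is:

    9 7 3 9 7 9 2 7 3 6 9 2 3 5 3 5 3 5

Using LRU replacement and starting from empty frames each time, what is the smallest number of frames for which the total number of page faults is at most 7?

f=1: 18 faults
f=2: 13 faults
f=3: 10 faults
f=4: 8 faults
f=5: 6 faults
f=6: 6 faults
Smallest f with faults ≤ 7 is 5.

5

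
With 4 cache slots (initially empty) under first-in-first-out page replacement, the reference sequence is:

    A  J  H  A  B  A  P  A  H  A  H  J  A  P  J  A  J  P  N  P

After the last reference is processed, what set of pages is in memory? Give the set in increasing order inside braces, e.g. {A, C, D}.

{A, J, N, P}

A -> miss, frames (A)
J -> miss, frames (A J)
H -> miss, frames (A J H)
A -> hit
B -> miss, frames (A J H B)
A -> hit
P -> miss, evict A, frames (J H B P)
A -> miss, evict J, frames (H B P A)
H -> hit
A -> hit
H -> hit
J -> miss, evict H, frames (B P A J)
A -> hit
P -> hit
J -> hit
A -> hit
J -> hit
P -> hit
N -> miss, evict B, frames (P A J N)
P -> hit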